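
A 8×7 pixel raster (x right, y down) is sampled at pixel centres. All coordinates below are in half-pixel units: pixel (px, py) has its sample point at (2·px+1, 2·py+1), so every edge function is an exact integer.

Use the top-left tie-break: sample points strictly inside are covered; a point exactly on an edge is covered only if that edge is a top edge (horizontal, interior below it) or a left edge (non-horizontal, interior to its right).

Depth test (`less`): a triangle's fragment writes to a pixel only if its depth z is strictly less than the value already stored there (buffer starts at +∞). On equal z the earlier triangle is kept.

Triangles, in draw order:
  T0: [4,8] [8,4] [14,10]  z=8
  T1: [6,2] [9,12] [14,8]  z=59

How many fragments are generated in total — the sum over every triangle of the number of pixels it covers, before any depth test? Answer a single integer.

T0:
  2·area = 48
  edge (4, 8)→(8, 4): d=(4,-4) top-left  bias=+0
  edge (8, 4)→(14, 10): d=(6,6) right/bottom  bias=-1
  edge (14, 10)→(4, 8): d=(-10,-2) top-left  bias=+0
    (2,0)@(5, 1): e=[-24,0,72] → ·  [on edge]
    (5,0)@(11, 1): e=[0,-36,84] → ·  [on edge]
    (3,1)@(7, 3): e=[-8,0,56] → ·  [on edge]
    (4,1)@(9, 3): e=[0,-12,60] → ·  [on edge]
    (3,2)@(7, 5): e=[0,12,36] → █  [on edge]
    (4,2)@(9, 5): e=[8,0,40] → ·  [on edge]
    (2,3)@(5, 7): e=[0,36,12] → █  [on edge]
    (4,3)@(9, 7): e=[16,12,20] → █
    (5,3)@(11, 7): e=[24,0,24] → ·  [on edge]
    (1,4)@(3, 9): e=[0,60,-12] → ·  [on edge]
    (2,4)@(5, 9): e=[8,48,-8] → ·
    (3,4)@(7, 9): e=[16,36,-4] → ·
    (4,4)@(9, 9): e=[24,24,0] → █  [on edge]
    (6,4)@(13, 9): e=[40,0,8] → ·  [on edge]
    (0,5)@(1, 11): e=[0,84,-36] → ·  [on edge]
    (7,5)@(15, 11): e=[56,0,-8] → ·  [on edge]
  covered (6 px):
    · · · · · · · ·
    · · · · · · · ·
    · · · █ · · · ·
    · · █ █ █ · · ·
    · · · · █ █ · ·
    · · · · · · · ·
    · · · · · · · ·
T1:
  2·area = 62  (B↔C swapped to make it positive)
  edge (6, 2)→(14, 8): d=(8,6) right/bottom  bias=-1
  edge (14, 8)→(9, 12): d=(-5,4) right/bottom  bias=-1
  edge (9, 12)→(6, 2): d=(-3,-10) top-left  bias=+0
    (3,1)@(7, 3): e=[2,53,7] → █
    (4,1)@(9, 3): e=[-10,45,27] → ·
    (3,2)@(7, 5): e=[18,43,1] → █
    (4,2)@(9, 5): e=[6,35,21] → █
    (5,2)@(11, 5): e=[-6,27,41] → ·
    (3,3)@(7, 7): e=[34,33,-5] → ·
    (4,3)@(9, 7): e=[22,25,15] → █
    (5,3)@(11, 7): e=[10,17,35] → █
    (6,3)@(13, 7): e=[-2,9,55] → ·
    (4,4)@(9, 9): e=[38,15,9] → █
    (6,4)@(13, 9): e=[14,-1,49] → ·
    (4,5)@(9, 11): e=[54,5,3] → █
  covered (8 px):
    · · · · · · · ·
    · · · █ · · · ·
    · · · █ █ · · ·
    · · · · █ █ · ·
    · · · · █ █ · ·
    · · · · █ · · ·
    · · · · · · · ·

Answer: 14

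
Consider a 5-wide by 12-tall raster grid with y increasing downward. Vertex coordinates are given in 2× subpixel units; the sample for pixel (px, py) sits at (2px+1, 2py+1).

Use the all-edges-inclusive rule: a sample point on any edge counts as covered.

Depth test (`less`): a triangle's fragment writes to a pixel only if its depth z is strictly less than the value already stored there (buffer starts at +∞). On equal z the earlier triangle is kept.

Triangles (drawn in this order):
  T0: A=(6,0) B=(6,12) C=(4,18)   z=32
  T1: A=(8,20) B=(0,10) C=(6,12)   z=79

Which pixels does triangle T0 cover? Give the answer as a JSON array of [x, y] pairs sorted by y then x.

T0:
  2·area = 24
  edge (6, 0)→(6, 12): d=(0,12) inclusive
  edge (6, 12)→(4, 18): d=(-2,6) inclusive
  edge (4, 18)→(6, 0): d=(2,-18) inclusive
    (4,1)@(9, 3): e=[-36,0,60] → ·  [on edge]
    (2,4)@(5, 9): e=[12,12,0] → █  [on edge]
    (3,4)@(7, 9): e=[-12,0,36] → ·  [on edge]
    (2,5)@(5, 11): e=[12,8,4] → █
    (3,5)@(7, 11): e=[-12,-4,40] → ·
    (2,6)@(5, 13): e=[12,4,8] → █
    (3,6)@(7, 13): e=[-12,-8,44] → ·
    (2,7)@(5, 15): e=[12,0,12] → █  [on edge]
    (3,7)@(7, 15): e=[-12,-12,48] → ·
    (2,8)@(5, 17): e=[12,-4,16] → ·
    (1,10)@(3, 21): e=[36,0,-12] → ·  [on edge]
  covered (4 px):
    · · · · ·
    · · · · ·
    · · · · ·
    · · · · ·
    · · █ · ·
    · · █ · ·
    · · █ · ·
    · · █ · ·
    · · · · ·
    · · · · ·
    · · · · ·
    · · · · ·
T1:
  2·area = 44
  edge (8, 20)→(0, 10): d=(-8,-10) inclusive
  edge (0, 10)→(6, 12): d=(6,2) inclusive
  edge (6, 12)→(8, 20): d=(2,8) inclusive
    (0,5)@(1, 11): e=[2,4,38] → █
    (1,5)@(3, 11): e=[22,0,22] → █  [on edge]
    (2,5)@(5, 11): e=[42,-4,6] → ·
    (0,6)@(1, 13): e=[-14,16,42] → ·
    (1,6)@(3, 13): e=[6,12,26] → █
    (2,6)@(5, 13): e=[26,8,10] → █
    (3,6)@(7, 13): e=[46,4,-6] → ·
    (4,6)@(9, 13): e=[66,0,-22] → ·  [on edge]
    (1,7)@(3, 15): e=[-10,24,30] → ·
    (2,7)@(5, 15): e=[10,20,14] → █
    (3,7)@(7, 15): e=[30,16,-2] → ·
    (2,8)@(5, 17): e=[-6,32,18] → ·
  covered (6 px):
    · · · · ·
    · · · · ·
    · · · · ·
    · · · · ·
    · · · · ·
    █ █ · · ·
    · █ █ · ·
    · · █ · ·
    · · · █ ·
    · · · · ·
    · · · · ·
    · · · · ·

Result: [[2,4],[2,5],[2,6],[2,7]]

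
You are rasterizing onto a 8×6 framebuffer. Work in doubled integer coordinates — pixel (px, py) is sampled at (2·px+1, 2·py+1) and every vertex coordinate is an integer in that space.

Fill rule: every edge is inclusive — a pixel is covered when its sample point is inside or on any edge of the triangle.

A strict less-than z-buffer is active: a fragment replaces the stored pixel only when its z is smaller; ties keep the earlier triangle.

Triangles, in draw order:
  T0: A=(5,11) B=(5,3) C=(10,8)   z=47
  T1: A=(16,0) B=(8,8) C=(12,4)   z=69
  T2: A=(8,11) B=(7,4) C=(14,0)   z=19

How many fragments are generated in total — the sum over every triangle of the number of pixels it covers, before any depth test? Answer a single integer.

T0:
  2·area = 40
  edge (5, 11)→(5, 3): d=(0,-8) inclusive
  edge (5, 3)→(10, 8): d=(5,5) inclusive
  edge (10, 8)→(5, 11): d=(-5,3) inclusive
    (1,0)@(3, 1): e=[-16,0,56] → .  [on edge]
    (2,0)@(5, 1): e=[0,-10,50] → .  [on edge]
    (2,1)@(5, 3): e=[0,0,40] → X  [on edge]
    (3,1)@(7, 3): e=[16,-10,34] → .
    (2,2)@(5, 5): e=[0,10,30] → X  [on edge]
    (3,2)@(7, 5): e=[16,0,24] → X  [on edge]
    (4,2)@(9, 5): e=[32,-10,18] → .
    (7,2)@(15, 5): e=[80,-40,0] → .  [on edge]
    (2,3)@(5, 7): e=[0,20,20] → X  [on edge]
    (4,3)@(9, 7): e=[32,0,8] → X  [on edge]
    (5,3)@(11, 7): e=[48,-10,2] → .
    (2,4)@(5, 9): e=[0,30,10] → X  [on edge]
    (5,4)@(11, 9): e=[48,0,-8] → .  [on edge]
    (2,5)@(5, 11): e=[0,40,0] → X  [on edge]
    (6,5)@(13, 11): e=[64,0,-24] → .  [on edge]
  covered (9 px):
    . . . . . . . .
    . . X . . . . .
    . . X X . . . .
    . . X X X . . .
    . . X X . . . .
    . . X . . . . .
T1:
  degenerate (2·area = 0) — covers nothing
T2:
  2·area = 53
  edge (8, 11)→(7, 4): d=(-1,-7) inclusive
  edge (7, 4)→(14, 0): d=(7,-4) inclusive
  edge (14, 0)→(8, 11): d=(-6,11) inclusive
    (6,0)@(13, 1): e=[45,3,5] → X
    (7,0)@(15, 1): e=[59,11,-17] → .
    (4,1)@(9, 3): e=[15,1,37] → X
    (5,1)@(11, 3): e=[29,9,15] → X
    (6,1)@(13, 3): e=[43,17,-7] → .
    (4,2)@(9, 5): e=[13,15,25] → X
    (6,2)@(13, 5): e=[41,31,-19] → .
    (4,3)@(9, 7): e=[11,29,13] → X
    (5,3)@(11, 7): e=[25,37,-9] → .
    (4,4)@(9, 9): e=[9,43,1] → X
    (5,4)@(11, 9): e=[23,51,-21] → .
    (4,5)@(9, 11): e=[7,57,-11] → .
  covered (7 px):
    . . . . . . X .
    . . . . X X . .
    . . . . X X . .
    . . . . X . . .
    . . . . X . . .
    . . . . . . . .

Answer: 16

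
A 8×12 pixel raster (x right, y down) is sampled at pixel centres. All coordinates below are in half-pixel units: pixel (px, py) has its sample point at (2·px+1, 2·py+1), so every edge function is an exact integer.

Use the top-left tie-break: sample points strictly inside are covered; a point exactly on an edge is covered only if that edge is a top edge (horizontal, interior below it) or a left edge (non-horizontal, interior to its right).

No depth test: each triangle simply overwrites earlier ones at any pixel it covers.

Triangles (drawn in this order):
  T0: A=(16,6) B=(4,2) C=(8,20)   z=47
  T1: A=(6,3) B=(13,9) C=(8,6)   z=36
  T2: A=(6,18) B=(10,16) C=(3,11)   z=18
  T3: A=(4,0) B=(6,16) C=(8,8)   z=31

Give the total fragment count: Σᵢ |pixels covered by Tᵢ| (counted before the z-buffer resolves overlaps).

T0:
  2·area = 200  (B↔C swapped to make it positive)
  edge (16, 6)→(8, 20): d=(-8,14) right/bottom  bias=-1
  edge (8, 20)→(4, 2): d=(-4,-18) top-left  bias=+0
  edge (4, 2)→(16, 6): d=(12,4) right/bottom  bias=-1
    (0,0)@(1, 1): e=[250,-50,0] → ·  [on edge]
    (2,1)@(5, 3): e=[178,14,8] → #
    (3,1)@(7, 3): e=[150,50,0] → ·  [on edge]
    (2,2)@(5, 5): e=[162,6,32] → #
    (3,2)@(7, 5): e=[134,42,24] → #
    (4,2)@(9, 5): e=[106,78,16] → #
    (5,2)@(11, 5): e=[78,114,8] → #
    (6,2)@(13, 5): e=[50,150,0] → ·  [on edge]
    (2,3)@(5, 7): e=[146,-2,56] → ·
    (3,3)@(7, 7): e=[118,34,48] → #
    (6,3)@(13, 7): e=[34,142,24] → #
    (7,3)@(15, 7): e=[6,178,16] → #
  covered (24 px):
    · · · · · · · ·
    · · # · · · · ·
    · · # # # # · ·
    · · · # # # # #
    · · · # # # # ·
    · · · # # # # ·
    · · · # # # · ·
    · · · # # · · ·
    · · · · # · · ·
    · · · · · · · ·
    · · · · · · · ·
    · · · · · · · ·
T1:
  2·area = 9
  edge (6, 3)→(13, 9): d=(7,6) right/bottom  bias=-1
  edge (13, 9)→(8, 6): d=(-5,-3) top-left  bias=+0
  edge (8, 6)→(6, 3): d=(-2,-3) top-left  bias=+0
    (1,1)@(3, 3): e=[18,0,-9] → ·  [on edge]
    (6,4)@(13, 9): e=[0,0,9] → ·  [on edge]
  covered (0 px):
    · · · · · · · ·
    · · · · · · · ·
    · · · · · · · ·
    · · · · · · · ·
    · · · · · · · ·
    · · · · · · · ·
    · · · · · · · ·
    · · · · · · · ·
    · · · · · · · ·
    · · · · · · · ·
    · · · · · · · ·
    · · · · · · · ·
T2:
  2·area = 34  (B↔C swapped to make it positive)
  edge (6, 18)→(3, 11): d=(-3,-7) top-left  bias=+0
  edge (3, 11)→(10, 16): d=(7,5) right/bottom  bias=-1
  edge (10, 16)→(6, 18): d=(-4,2) right/bottom  bias=-1
    (1,5)@(3, 11): e=[0,0,34] → ·  [on edge]
    (2,6)@(5, 13): e=[8,4,22] → #
    (3,6)@(7, 13): e=[22,-6,18] → ·
    (2,7)@(5, 15): e=[2,18,14] → #
    (3,7)@(7, 15): e=[16,8,10] → #
    (4,7)@(9, 15): e=[30,-2,6] → ·
    (2,8)@(5, 17): e=[-4,32,6] → ·
    (3,8)@(7, 17): e=[10,22,2] → #
    (4,8)@(9, 17): e=[24,12,-2] → ·
    (3,9)@(7, 19): e=[4,36,-6] → ·
  covered (4 px):
    · · · · · · · ·
    · · · · · · · ·
    · · · · · · · ·
    · · · · · · · ·
    · · · · · · · ·
    · · · · · · · ·
    · · # · · · · ·
    · · # # · · · ·
    · · · # · · · ·
    · · · · · · · ·
    · · · · · · · ·
    · · · · · · · ·
T3:
  2·area = 48  (B↔C swapped to make it positive)
  edge (4, 0)→(8, 8): d=(4,8) right/bottom  bias=-1
  edge (8, 8)→(6, 16): d=(-2,8) right/bottom  bias=-1
  edge (6, 16)→(4, 0): d=(-2,-16) top-left  bias=+0
    (2,1)@(5, 3): e=[4,34,10] → #
    (3,1)@(7, 3): e=[-12,18,42] → ·
    (2,2)@(5, 5): e=[12,30,6] → #
    (3,2)@(7, 5): e=[-4,14,38] → ·
    (2,3)@(5, 7): e=[20,26,2] → #
    (3,3)@(7, 7): e=[4,10,34] → #
    (4,3)@(9, 7): e=[-12,-6,66] → ·
    (2,4)@(5, 9): e=[28,22,-2] → ·
    (3,4)@(7, 9): e=[12,6,30] → #
    (4,4)@(9, 9): e=[-4,-10,62] → ·
    (3,5)@(7, 11): e=[20,2,26] → #
    (4,5)@(9, 11): e=[4,-14,58] → ·
  covered (6 px):
    · · · · · · · ·
    · · # · · · · ·
    · · # · · · · ·
    · · # # · · · ·
    · · · # · · · ·
    · · · # · · · ·
    · · · · · · · ·
    · · · · · · · ·
    · · · · · · · ·
    · · · · · · · ·
    · · · · · · · ·
    · · · · · · · ·

Result: 34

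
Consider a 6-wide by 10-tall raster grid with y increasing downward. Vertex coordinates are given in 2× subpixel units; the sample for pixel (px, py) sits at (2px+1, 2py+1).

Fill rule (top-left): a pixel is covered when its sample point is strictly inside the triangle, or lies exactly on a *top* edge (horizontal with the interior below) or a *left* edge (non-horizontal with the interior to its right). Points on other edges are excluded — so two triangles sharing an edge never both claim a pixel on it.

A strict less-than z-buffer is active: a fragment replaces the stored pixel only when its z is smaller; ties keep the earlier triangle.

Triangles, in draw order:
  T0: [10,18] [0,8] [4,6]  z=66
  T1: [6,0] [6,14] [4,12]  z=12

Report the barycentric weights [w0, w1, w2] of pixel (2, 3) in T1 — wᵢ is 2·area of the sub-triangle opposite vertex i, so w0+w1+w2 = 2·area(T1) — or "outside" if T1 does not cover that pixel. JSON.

T0:
  2·area = 60
  edge (10, 18)→(0, 8): d=(-10,-10) top-left  bias=+0
  edge (0, 8)→(4, 6): d=(4,-2) top-left  bias=+0
  edge (4, 6)→(10, 18): d=(6,12) right/bottom  bias=-1
    (1,3)@(3, 7): e=[40,2,18] → █
    (2,3)@(5, 7): e=[60,6,-6] → ·
    (0,4)@(1, 9): e=[0,6,54] → █  [on edge]
    (2,4)@(5, 9): e=[40,14,6] → █
    (3,4)@(7, 9): e=[60,18,-18] → ·
    (0,5)@(1, 11): e=[-20,14,66] → ·
    (1,5)@(3, 11): e=[0,18,42] → █  [on edge]
    (3,5)@(7, 11): e=[40,26,-6] → ·
    (1,6)@(3, 13): e=[-20,26,54] → ·
    (2,6)@(5, 13): e=[0,30,30] → █  [on edge]
    (3,6)@(7, 13): e=[20,34,6] → █
    (4,6)@(9, 13): e=[40,38,-18] → ·
    (3,7)@(7, 15): e=[0,42,18] → █  [on edge]
    (4,8)@(9, 17): e=[0,54,6] → █  [on edge]
    (5,9)@(11, 19): e=[0,66,-6] → ·  [on edge]
  covered (10 px):
    · · · · · ·
    · · · · · ·
    · · · · · ·
    · █ · · · ·
    █ █ █ · · ·
    · █ █ · · ·
    · · █ █ · ·
    · · · █ · ·
    · · · · █ ·
    · · · · · ·
T1:
  2·area = 28
  edge (6, 0)→(6, 14): d=(0,14) right/bottom  bias=-1
  edge (6, 14)→(4, 12): d=(-2,-2) top-left  bias=+0
  edge (4, 12)→(6, 0): d=(2,-12) top-left  bias=+0
    (2,3)@(5, 7): e=[14,12,2] → █
    (3,3)@(7, 7): e=[-14,16,26] → ·
    (0,4)@(1, 9): e=[70,0,-42] → ·  [on edge]
    (2,4)@(5, 9): e=[14,8,6] → █
    (3,4)@(7, 9): e=[-14,12,30] → ·
    (1,5)@(3, 11): e=[42,0,-14] → ·  [on edge]
    (2,5)@(5, 11): e=[14,4,10] → █
    (3,5)@(7, 11): e=[-14,8,34] → ·
    (2,6)@(5, 13): e=[14,0,14] → █  [on edge]
    (3,6)@(7, 13): e=[-14,4,38] → ·
    (2,7)@(5, 15): e=[14,-4,18] → ·
    (3,7)@(7, 15): e=[-14,0,42] → ·  [on edge]
    (4,8)@(9, 17): e=[-42,0,70] → ·  [on edge]
    (5,9)@(11, 19): e=[-70,0,98] → ·  [on edge]
  covered (4 px):
    · · · · · ·
    · · · · · ·
    · · · · · ·
    · · █ · · ·
    · · █ · · ·
    · · █ · · ·
    · · █ · · ·
    · · · · · ·
    · · · · · ·
    · · · · · ·

Result: [12,2,14]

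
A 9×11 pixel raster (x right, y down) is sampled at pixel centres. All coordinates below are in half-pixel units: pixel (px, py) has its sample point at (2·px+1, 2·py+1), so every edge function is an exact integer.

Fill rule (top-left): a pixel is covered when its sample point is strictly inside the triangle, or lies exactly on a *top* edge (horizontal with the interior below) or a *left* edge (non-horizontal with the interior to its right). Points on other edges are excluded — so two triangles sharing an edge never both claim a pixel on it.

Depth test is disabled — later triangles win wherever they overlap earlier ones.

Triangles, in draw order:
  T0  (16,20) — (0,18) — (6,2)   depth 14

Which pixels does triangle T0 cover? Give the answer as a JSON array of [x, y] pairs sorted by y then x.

T0:
  2·area = 268
  edge (16, 20)→(0, 18): d=(-16,-2) top-left  bias=+0
  edge (0, 18)→(6, 2): d=(6,-16) top-left  bias=+0
  edge (6, 2)→(16, 20): d=(10,18) right/bottom  bias=-1
    (2,2)@(5, 5): e=[218,2,48] → X
    (3,2)@(7, 5): e=[222,34,12] → X
    (4,2)@(9, 5): e=[226,66,-24] → .
    (2,3)@(5, 7): e=[186,14,68] → X
    (4,3)@(9, 7): e=[194,78,-4] → .
    (2,4)@(5, 9): e=[154,26,88] → X
    (4,4)@(9, 9): e=[162,90,16] → X
    (5,4)@(11, 9): e=[166,122,-20] → .
    (1,5)@(3, 11): e=[118,6,144] → X
    (5,5)@(11, 11): e=[134,134,0] → .  [on edge]
    (1,6)@(3, 13): e=[86,18,164] → X
    (5,6)@(11, 13): e=[102,146,20] → X
  covered (33 px):
    . . . . . . . . .
    . . . . . . . . .
    . . X X . . . . .
    . . X X . . . . .
    . . X X X . . . .
    . X X X X . . . .
    . X X X X X . . .
    . X X X X X X . .
    X X X X X X X . .
    . . . . X X X X .
    . . . . . . . . .

Result: [[2,2],[3,2],[2,3],[3,3],[2,4],[3,4],[4,4],[1,5],[2,5],[3,5],[4,5],[1,6],[2,6],[3,6],[4,6],[5,6],[1,7],[2,7],[3,7],[4,7],[5,7],[6,7],[0,8],[1,8],[2,8],[3,8],[4,8],[5,8],[6,8],[4,9],[5,9],[6,9],[7,9]]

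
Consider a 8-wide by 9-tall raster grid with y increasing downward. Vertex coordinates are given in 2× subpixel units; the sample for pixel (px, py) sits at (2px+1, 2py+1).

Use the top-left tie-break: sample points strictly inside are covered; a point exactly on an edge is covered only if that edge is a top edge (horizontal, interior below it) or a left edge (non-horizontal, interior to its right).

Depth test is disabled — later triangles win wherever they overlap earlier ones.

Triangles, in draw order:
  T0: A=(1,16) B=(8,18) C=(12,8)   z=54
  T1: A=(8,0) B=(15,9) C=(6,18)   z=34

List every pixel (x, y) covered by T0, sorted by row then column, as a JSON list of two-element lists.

T0:
  2·area = 78  (B↔C swapped to make it positive)
  edge (1, 16)→(12, 8): d=(11,-8) top-left  bias=+0
  edge (12, 8)→(8, 18): d=(-4,10) right/bottom  bias=-1
  edge (8, 18)→(1, 16): d=(-7,-2) top-left  bias=+0
    (5,4)@(11, 9): e=[3,6,69] → █
    (6,4)@(13, 9): e=[19,-14,73] → ·
    (4,5)@(9, 11): e=[9,18,51] → █
    (5,5)@(11, 11): e=[25,-2,55] → ·
    (3,6)@(7, 13): e=[15,30,33] → █
    (5,6)@(11, 13): e=[47,-10,41] → ·
    (1,7)@(3, 15): e=[5,62,11] → █
    (2,7)@(5, 15): e=[21,42,15] → █
    (5,7)@(11, 15): e=[69,-18,27] → ·
    (1,8)@(3, 17): e=[27,54,-3] → ·
    (2,8)@(5, 17): e=[43,34,1] → █
    (4,8)@(9, 17): e=[75,-6,9] → ·
  covered (10 px):
    · · · · · · · ·
    · · · · · · · ·
    · · · · · · · ·
    · · · · · · · ·
    · · · · · █ · ·
    · · · · █ · · ·
    · · · █ █ · · ·
    · █ █ █ █ · · ·
    · · █ █ · · · ·
T1:
  2·area = 144
  edge (8, 0)→(15, 9): d=(7,9) right/bottom  bias=-1
  edge (15, 9)→(6, 18): d=(-9,9) right/bottom  bias=-1
  edge (6, 18)→(8, 0): d=(2,-18) top-left  bias=+0
    (4,1)@(9, 3): e=[12,108,24] → █
    (5,1)@(11, 3): e=[-6,90,60] → ·
    (4,2)@(9, 5): e=[26,90,28] → █
    (5,2)@(11, 5): e=[8,72,64] → █
    (6,2)@(13, 5): e=[-10,54,100] → ·
    (4,3)@(9, 7): e=[40,72,32] → █
    (6,3)@(13, 7): e=[4,36,104] → █
    (7,3)@(15, 7): e=[-14,18,140] → ·
    (3,4)@(7, 9): e=[72,72,0] → █  [on edge]
    (7,4)@(15, 9): e=[0,0,144] → ·  [on edge]
    (3,5)@(7, 11): e=[86,54,4] → █
    (6,5)@(13, 11): e=[32,0,112] → ·  [on edge]
    (5,6)@(11, 13): e=[64,0,80] → ·  [on edge]
    (4,7)@(9, 15): e=[96,0,48] → ·  [on edge]
    (3,8)@(7, 17): e=[128,0,16] → ·  [on edge]
  covered (16 px):
    · · · · · · · ·
    · · · · █ · · ·
    · · · · █ █ · ·
    · · · · █ █ █ ·
    · · · █ █ █ █ ·
    · · · █ █ █ · ·
    · · · █ █ · · ·
    · · · █ · · · ·
    · · · · · · · ·

Result: [[5,4],[4,5],[3,6],[4,6],[1,7],[2,7],[3,7],[4,7],[2,8],[3,8]]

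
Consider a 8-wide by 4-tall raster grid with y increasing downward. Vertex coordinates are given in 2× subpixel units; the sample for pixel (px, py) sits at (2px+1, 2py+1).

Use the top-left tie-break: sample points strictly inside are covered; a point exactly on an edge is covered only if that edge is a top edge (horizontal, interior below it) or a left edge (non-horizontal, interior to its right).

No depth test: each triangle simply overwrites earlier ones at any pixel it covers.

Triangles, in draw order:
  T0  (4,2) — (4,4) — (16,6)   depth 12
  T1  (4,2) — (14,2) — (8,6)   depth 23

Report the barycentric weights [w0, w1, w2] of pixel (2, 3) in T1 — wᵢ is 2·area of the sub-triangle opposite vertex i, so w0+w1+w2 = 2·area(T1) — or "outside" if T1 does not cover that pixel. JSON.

T0:
  2·area = 24  (B↔C swapped to make it positive)
  edge (4, 2)→(16, 6): d=(12,4) right/bottom  bias=-1
  edge (16, 6)→(4, 4): d=(-12,-2) top-left  bias=+0
  edge (4, 4)→(4, 2): d=(0,-2) top-left  bias=+0
    (0,0)@(1, 1): e=[0,30,-6] → ·  [on edge]
    (2,1)@(5, 3): e=[8,14,2] → #
    (3,1)@(7, 3): e=[0,18,6] → ·  [on edge]
    (2,2)@(5, 5): e=[32,-10,2] → ·
    (5,2)@(11, 5): e=[8,2,14] → #
    (6,2)@(13, 5): e=[0,6,18] → ·  [on edge]
    (5,3)@(11, 7): e=[32,-22,14] → ·
  covered (2 px):
    · · · · · · · ·
    · · # · · · · ·
    · · · · · # · ·
    · · · · · · · ·
T1:
  2·area = 40
  edge (4, 2)→(14, 2): d=(10,0) top-left  bias=+0
  edge (14, 2)→(8, 6): d=(-6,4) right/bottom  bias=-1
  edge (8, 6)→(4, 2): d=(-4,-4) top-left  bias=+0
    (1,0)@(3, 1): e=[-10,50,0] → ·  [on edge]
    (2,1)@(5, 3): e=[10,30,0] → #  [on edge]
    (3,1)@(7, 3): e=[10,22,8] → #
    (4,1)@(9, 3): e=[10,14,16] → #
    (5,1)@(11, 3): e=[10,6,24] → #
    (6,1)@(13, 3): e=[10,-2,32] → ·
    (2,2)@(5, 5): e=[30,18,-8] → ·
    (3,2)@(7, 5): e=[30,10,0] → #  [on edge]
    (5,2)@(11, 5): e=[30,-6,16] → ·
    (3,3)@(7, 7): e=[50,-2,-8] → ·
    (4,3)@(9, 7): e=[50,-10,0] → ·  [on edge]
  covered (6 px):
    · · · · · · · ·
    · · # # # # · ·
    · · · # # · · ·
    · · · · · · · ·

Final: "outside"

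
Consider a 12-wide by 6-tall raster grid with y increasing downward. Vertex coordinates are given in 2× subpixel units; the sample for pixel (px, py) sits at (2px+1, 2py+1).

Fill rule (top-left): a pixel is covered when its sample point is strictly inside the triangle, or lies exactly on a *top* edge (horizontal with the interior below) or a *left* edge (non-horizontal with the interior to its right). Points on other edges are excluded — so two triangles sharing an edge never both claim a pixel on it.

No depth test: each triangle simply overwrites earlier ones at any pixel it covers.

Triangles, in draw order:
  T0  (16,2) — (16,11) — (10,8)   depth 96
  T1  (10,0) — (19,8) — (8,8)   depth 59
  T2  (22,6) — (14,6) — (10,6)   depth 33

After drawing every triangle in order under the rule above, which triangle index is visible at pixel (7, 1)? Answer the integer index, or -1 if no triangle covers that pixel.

T0:
  2·area = 54
  edge (16, 2)→(16, 11): d=(0,9) right/bottom  bias=-1
  edge (16, 11)→(10, 8): d=(-6,-3) top-left  bias=+0
  edge (10, 8)→(16, 2): d=(6,-6) top-left  bias=+0
    (8,0)@(17, 1): e=[-9,63,0] → ·  [on edge]
    (7,1)@(15, 3): e=[9,45,0] → █  [on edge]
    (8,1)@(17, 3): e=[-9,51,12] → ·
    (6,2)@(13, 5): e=[27,27,0] → █  [on edge]
    (8,2)@(17, 5): e=[-9,39,24] → ·
    (5,3)@(11, 7): e=[45,9,0] → █  [on edge]
    (8,3)@(17, 7): e=[-9,27,36] → ·
    (4,4)@(9, 9): e=[63,-9,0] → ·  [on edge]
    (5,4)@(11, 9): e=[45,-3,12] → ·
    (6,4)@(13, 9): e=[27,3,24] → █
    (8,4)@(17, 9): e=[-9,15,48] → ·
    (3,5)@(7, 11): e=[81,-27,0] → ·  [on edge]
  covered (8 px):
    · · · · · · · · · · · ·
    · · · · · · · █ · · · ·
    · · · · · · █ █ · · · ·
    · · · · · █ █ █ · · · ·
    · · · · · · █ █ · · · ·
    · · · · · · · · · · · ·
T1:
  2·area = 88
  edge (10, 0)→(19, 8): d=(9,8) right/bottom  bias=-1
  edge (19, 8)→(8, 8): d=(-11,0) right/bottom  bias=-1
  edge (8, 8)→(10, 0): d=(2,-8) top-left  bias=+0
    (5,0)@(11, 1): e=[1,77,10] → █
    (6,0)@(13, 1): e=[-15,77,26] → ·
    (5,1)@(11, 3): e=[19,55,14] → █
    (6,1)@(13, 3): e=[3,55,30] → █
    (7,1)@(15, 3): e=[-13,55,46] → ·
    (4,2)@(9, 5): e=[53,33,2] → █
    (7,2)@(15, 5): e=[5,33,50] → █
    (8,2)@(17, 5): e=[-11,33,66] → ·
    (4,3)@(9, 7): e=[71,11,6] → █
    (8,3)@(17, 7): e=[7,11,70] → █
    (9,3)@(19, 7): e=[-9,11,86] → ·
    (4,4)@(9, 9): e=[89,-11,10] → ·
  covered (12 px):
    · · · · · █ · · · · · ·
    · · · · · █ █ · · · · ·
    · · · · █ █ █ █ · · · ·
    · · · · █ █ █ █ █ · · ·
    · · · · · · · · · · · ·
    · · · · · · · · · · · ·
T2:
  degenerate (2·area = 0) — covers nothing

Z-buffer (winner per pixel, '.' = empty):
  . . . . . 1 . . . . . .
  . . . . . 1 1 0 . . . .
  . . . . 1 1 1 1 . . . .
  . . . . 1 1 1 1 1 . . .
  . . . . . . 0 0 . . . .
  . . . . . . . . . . . .

Result: 0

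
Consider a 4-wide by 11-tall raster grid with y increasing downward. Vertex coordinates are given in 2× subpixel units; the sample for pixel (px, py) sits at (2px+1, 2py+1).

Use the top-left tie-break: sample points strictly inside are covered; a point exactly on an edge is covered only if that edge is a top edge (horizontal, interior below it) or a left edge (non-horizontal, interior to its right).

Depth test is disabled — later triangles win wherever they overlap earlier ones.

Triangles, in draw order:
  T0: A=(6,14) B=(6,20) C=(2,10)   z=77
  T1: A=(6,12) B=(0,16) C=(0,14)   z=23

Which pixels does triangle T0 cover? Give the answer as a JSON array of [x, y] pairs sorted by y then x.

T0:
  2·area = 24
  edge (6, 14)→(6, 20): d=(0,6) right/bottom  bias=-1
  edge (6, 20)→(2, 10): d=(-4,-10) top-left  bias=+0
  edge (2, 10)→(6, 14): d=(4,4) right/bottom  bias=-1
    (0,4)@(1, 9): e=[30,-6,0] → .  [on edge]
    (1,5)@(3, 11): e=[18,6,0] → .  [on edge]
    (2,6)@(5, 13): e=[6,18,0] → .  [on edge]
    (2,7)@(5, 15): e=[6,10,8] → X
    (3,7)@(7, 15): e=[-6,30,0] → .  [on edge]
    (2,8)@(5, 17): e=[6,2,16] → X
    (3,8)@(7, 17): e=[-6,22,8] → .
    (2,9)@(5, 19): e=[6,-6,24] → .
  covered (2 px):
    . . . .
    . . . .
    . . . .
    . . . .
    . . . .
    . . . .
    . . . .
    . . X .
    . . X .
    . . . .
    . . . .
T1:
  2·area = 12
  edge (6, 12)→(0, 16): d=(-6,4) right/bottom  bias=-1
  edge (0, 16)→(0, 14): d=(0,-2) top-left  bias=+0
  edge (0, 14)→(6, 12): d=(6,-2) top-left  bias=+0
    (1,6)@(3, 13): e=[6,6,0] → X  [on edge]
    (2,6)@(5, 13): e=[-2,10,4] → .
    (0,7)@(1, 15): e=[2,2,8] → X
    (1,7)@(3, 15): e=[-6,6,12] → .
    (0,8)@(1, 17): e=[-10,2,20] → .
  covered (2 px):
    . . . .
    . . . .
    . . . .
    . . . .
    . . . .
    . . . .
    . X . .
    X . . .
    . . . .
    . . . .
    . . . .

Answer: [[2,7],[2,8]]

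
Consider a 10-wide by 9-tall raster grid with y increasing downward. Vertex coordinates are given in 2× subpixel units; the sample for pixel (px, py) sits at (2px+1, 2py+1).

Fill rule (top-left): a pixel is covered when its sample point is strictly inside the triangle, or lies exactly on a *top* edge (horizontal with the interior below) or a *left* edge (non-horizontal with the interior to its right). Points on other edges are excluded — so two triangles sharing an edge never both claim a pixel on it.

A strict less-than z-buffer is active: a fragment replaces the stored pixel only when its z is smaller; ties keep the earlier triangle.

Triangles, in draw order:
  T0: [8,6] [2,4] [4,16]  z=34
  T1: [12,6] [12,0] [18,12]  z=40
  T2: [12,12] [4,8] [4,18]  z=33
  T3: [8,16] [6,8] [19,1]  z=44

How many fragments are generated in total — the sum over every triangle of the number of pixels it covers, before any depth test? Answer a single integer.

T0:
  2·area = 68  (B↔C swapped to make it positive)
  edge (8, 6)→(4, 16): d=(-4,10) right/bottom  bias=-1
  edge (4, 16)→(2, 4): d=(-2,-12) top-left  bias=+0
  edge (2, 4)→(8, 6): d=(6,2) right/bottom  bias=-1
    (1,2)@(3, 5): e=[54,10,4] → X
    (2,2)@(5, 5): e=[34,34,0] → .  [on edge]
    (1,3)@(3, 7): e=[46,6,16] → X
    (2,3)@(5, 7): e=[26,30,12] → X
    (3,3)@(7, 7): e=[6,54,8] → X
    (4,3)@(9, 7): e=[-14,78,4] → .
    (5,3)@(11, 7): e=[-34,102,0] → .  [on edge]
    (1,4)@(3, 9): e=[38,2,28] → X
    (3,4)@(7, 9): e=[-2,50,20] → .
    (8,4)@(17, 9): e=[-102,170,0] → .  [on edge]
    (1,5)@(3, 11): e=[30,-2,40] → .
    (2,5)@(5, 11): e=[10,22,36] → X
  covered (8 px):
    . . . . . . . . . .
    . . . . . . . . . .
    . X . . . . . . . .
    . X X X . . . . . .
    . X X . . . . . . .
    . . X . . . . . . .
    . . X . . . . . . .
    . . . . . . . . . .
    . . . . . . . . . .
T1:
  2·area = 36
  edge (12, 6)→(12, 0): d=(0,-6) top-left  bias=+0
  edge (12, 0)→(18, 12): d=(6,12) right/bottom  bias=-1
  edge (18, 12)→(12, 6): d=(-6,-6) top-left  bias=+0
    (3,0)@(7, 1): e=[-30,66,0] → .  [on edge]
    (4,1)@(9, 3): e=[-18,54,0] → .  [on edge]
    (6,1)@(13, 3): e=[6,6,24] → X
    (7,1)@(15, 3): e=[18,-18,36] → .
    (5,2)@(11, 5): e=[-6,42,0] → .  [on edge]
    (6,2)@(13, 5): e=[6,18,12] → X
    (7,2)@(15, 5): e=[18,-6,24] → .
    (6,3)@(13, 7): e=[6,30,0] → X  [on edge]
    (7,3)@(15, 7): e=[18,6,12] → X
    (8,3)@(17, 7): e=[30,-18,24] → .
    (6,4)@(13, 9): e=[6,42,-12] → .
    (7,4)@(15, 9): e=[18,18,0] → X  [on edge]
    (8,5)@(17, 11): e=[30,6,0] → X  [on edge]
    (9,6)@(19, 13): e=[42,-6,0] → .  [on edge]
  covered (6 px):
    . . . . . . . . . .
    . . . . . . X . . .
    . . . . . . X . . .
    . . . . . . X X . .
    . . . . . . . X . .
    . . . . . . . . X .
    . . . . . . . . . .
    . . . . . . . . . .
    . . . . . . . . . .
T2:
  2·area = 80  (B↔C swapped to make it positive)
  edge (12, 12)→(4, 18): d=(-8,6) right/bottom  bias=-1
  edge (4, 18)→(4, 8): d=(0,-10) top-left  bias=+0
  edge (4, 8)→(12, 12): d=(8,4) right/bottom  bias=-1
    (2,4)@(5, 9): e=[66,10,4] → X
    (3,4)@(7, 9): e=[54,30,-4] → .
    (2,5)@(5, 11): e=[50,10,20] → X
    (3,5)@(7, 11): e=[38,30,12] → X
    (4,5)@(9, 11): e=[26,50,4] → X
    (5,5)@(11, 11): e=[14,70,-4] → .
    (2,6)@(5, 13): e=[34,10,36] → X
    (5,6)@(11, 13): e=[-2,70,12] → .
    (2,7)@(5, 15): e=[18,10,52] → X
    (4,7)@(9, 15): e=[-6,50,36] → .
    (2,8)@(5, 17): e=[2,10,68] → X
    (3,8)@(7, 17): e=[-10,30,60] → .
  covered (10 px):
    . . . . . . . . . .
    . . . . . . . . . .
    . . . . . . . . . .
    . . . . . . . . . .
    . . X . . . . . . .
    . . X X X . . . . .
    . . X X X . . . . .
    . . X X . . . . . .
    . . X . . . . . . .
T3:
  2·area = 118
  edge (8, 16)→(6, 8): d=(-2,-8) top-left  bias=+0
  edge (6, 8)→(19, 1): d=(13,-7) top-left  bias=+0
  edge (19, 1)→(8, 16): d=(-11,15) right/bottom  bias=-1
    (9,0)@(19, 1): e=[118,0,0] → .  [on edge]
    (8,1)@(17, 3): e=[98,12,8] → X
    (9,1)@(19, 3): e=[114,26,-22] → .
    (6,2)@(13, 5): e=[62,10,46] → X
    (7,2)@(15, 5): e=[78,24,16] → X
    (8,2)@(17, 5): e=[94,38,-14] → .
    (4,3)@(9, 7): e=[26,8,84] → X
    (5,3)@(11, 7): e=[42,22,54] → X
    (7,3)@(15, 7): e=[74,50,-6] → .
    (3,4)@(7, 9): e=[6,20,92] → X
    (7,4)@(15, 9): e=[70,76,-28] → .
    (3,5)@(7, 11): e=[2,46,70] → X
  covered (14 px):
    . . . . . . . . . .
    . . . . . . . . X .
    . . . . . . X X . .
    . . . . X X X . . .
    . . . X X X X . . .
    . . . X X X . . . .
    . . . . X . . . . .
    . . . . . . . . . .
    . . . . . . . . . .

Final: 38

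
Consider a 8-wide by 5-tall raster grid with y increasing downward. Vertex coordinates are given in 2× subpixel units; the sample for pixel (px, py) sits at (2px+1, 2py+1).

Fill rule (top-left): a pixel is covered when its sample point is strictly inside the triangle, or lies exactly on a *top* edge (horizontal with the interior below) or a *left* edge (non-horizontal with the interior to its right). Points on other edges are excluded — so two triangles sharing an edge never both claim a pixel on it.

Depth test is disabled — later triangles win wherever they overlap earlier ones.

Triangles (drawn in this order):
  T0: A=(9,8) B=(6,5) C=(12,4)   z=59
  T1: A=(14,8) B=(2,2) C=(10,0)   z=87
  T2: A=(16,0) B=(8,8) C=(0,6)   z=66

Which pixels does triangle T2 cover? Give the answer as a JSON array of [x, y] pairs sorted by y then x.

T0:
  2·area = 21
  edge (9, 8)→(6, 5): d=(-3,-3) top-left  bias=+0
  edge (6, 5)→(12, 4): d=(6,-1) top-left  bias=+0
  edge (12, 4)→(9, 8): d=(-3,4) right/bottom  bias=-1
    (3,2)@(7, 5): e=[3,1,17] → X
    (4,2)@(9, 5): e=[9,3,9] → X
    (5,2)@(11, 5): e=[15,5,1] → X
    (6,2)@(13, 5): e=[21,7,-7] → .
    (3,3)@(7, 7): e=[-3,13,11] → .
    (4,3)@(9, 7): e=[3,15,3] → X
    (5,3)@(11, 7): e=[9,17,-5] → .
    (4,4)@(9, 9): e=[-3,27,-3] → .
  covered (4 px):
    . . . . . . . .
    . . . . . . . .
    . . . X X X . .
    . . . . X . . .
    . . . . . . . .
T1:
  2·area = 72
  edge (14, 8)→(2, 2): d=(-12,-6) top-left  bias=+0
  edge (2, 2)→(10, 0): d=(8,-2) top-left  bias=+0
  edge (10, 0)→(14, 8): d=(4,8) right/bottom  bias=-1
    (3,0)@(7, 1): e=[42,2,28] → X
    (4,0)@(9, 1): e=[54,6,12] → X
    (5,0)@(11, 1): e=[66,10,-4] → .
    (2,1)@(5, 3): e=[6,14,52] → X
    (5,1)@(11, 3): e=[42,26,4] → X
    (6,1)@(13, 3): e=[54,30,-12] → .
    (2,2)@(5, 5): e=[-18,30,60] → .
    (3,2)@(7, 5): e=[-6,34,44] → .
    (4,2)@(9, 5): e=[6,38,28] → X
    (6,2)@(13, 5): e=[30,46,-4] → .
    (4,3)@(9, 7): e=[-18,54,36] → .
    (5,3)@(11, 7): e=[-6,58,20] → .
  covered (9 px):
    . . . X X . . .
    . . X X X X . .
    . . . . X X . .
    . . . . . . X .
    . . . . . . . .
T2:
  2·area = 80
  edge (16, 0)→(8, 8): d=(-8,8) right/bottom  bias=-1
  edge (8, 8)→(0, 6): d=(-8,-2) top-left  bias=+0
  edge (0, 6)→(16, 0): d=(16,-6) top-left  bias=+0
    (7,0)@(15, 1): e=[0,70,10] → .  [on edge]
    (4,1)@(9, 3): e=[32,42,6] → X
    (5,1)@(11, 3): e=[16,46,18] → X
    (6,1)@(13, 3): e=[0,50,30] → .  [on edge]
    (1,2)@(3, 5): e=[64,14,2] → X
    (2,2)@(5, 5): e=[48,18,14] → X
    (3,2)@(7, 5): e=[32,22,26] → X
    (5,2)@(11, 5): e=[0,30,50] → .  [on edge]
    (1,3)@(3, 7): e=[48,-2,34] → .
    (2,3)@(5, 7): e=[32,2,46] → X
    (4,3)@(9, 7): e=[0,10,70] → .  [on edge]
    (2,4)@(5, 9): e=[16,-14,78] → .
    (3,4)@(7, 9): e=[0,-10,90] → .  [on edge]
  covered (8 px):
    . . . . . . . .
    . . . . X X . .
    . X X X X . . .
    . . X X . . . .
    . . . . . . . .

Answer: [[4,1],[5,1],[1,2],[2,2],[3,2],[4,2],[2,3],[3,3]]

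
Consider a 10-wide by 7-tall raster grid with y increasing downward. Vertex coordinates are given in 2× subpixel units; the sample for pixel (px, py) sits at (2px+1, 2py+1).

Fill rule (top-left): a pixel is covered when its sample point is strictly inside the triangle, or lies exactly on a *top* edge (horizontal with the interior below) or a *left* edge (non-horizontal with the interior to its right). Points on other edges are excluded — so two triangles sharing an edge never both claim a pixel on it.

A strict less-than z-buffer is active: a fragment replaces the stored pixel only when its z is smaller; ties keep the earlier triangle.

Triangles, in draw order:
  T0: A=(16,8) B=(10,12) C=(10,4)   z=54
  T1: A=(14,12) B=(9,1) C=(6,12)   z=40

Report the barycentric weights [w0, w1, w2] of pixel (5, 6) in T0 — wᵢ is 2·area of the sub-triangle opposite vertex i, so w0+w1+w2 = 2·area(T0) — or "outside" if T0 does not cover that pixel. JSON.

T0:
  2·area = 48
  edge (16, 8)→(10, 12): d=(-6,4) right/bottom  bias=-1
  edge (10, 12)→(10, 4): d=(0,-8) top-left  bias=+0
  edge (10, 4)→(16, 8): d=(6,4) right/bottom  bias=-1
    (5,2)@(11, 5): e=[38,8,2] → #
    (6,2)@(13, 5): e=[30,24,-6] → ·
    (5,3)@(11, 7): e=[26,8,14] → #
    (6,3)@(13, 7): e=[18,24,6] → #
    (7,3)@(15, 7): e=[10,40,-2] → ·
    (5,4)@(11, 9): e=[14,8,26] → #
    (7,4)@(15, 9): e=[-2,40,10] → ·
    (5,5)@(11, 11): e=[2,8,38] → #
    (6,5)@(13, 11): e=[-6,24,30] → ·
    (5,6)@(11, 13): e=[-10,8,50] → ·
  covered (6 px):
    · · · · · · · · · ·
    · · · · · · · · · ·
    · · · · · # · · · ·
    · · · · · # # · · ·
    · · · · · # # · · ·
    · · · · · # · · · ·
    · · · · · · · · · ·
T1:
  2·area = 88  (B↔C swapped to make it positive)
  edge (14, 12)→(6, 12): d=(-8,0) right/bottom  bias=-1
  edge (6, 12)→(9, 1): d=(3,-11) top-left  bias=+0
  edge (9, 1)→(14, 12): d=(5,11) right/bottom  bias=-1
    (4,0)@(9, 1): e=[88,0,0] → ·  [on edge]
    (4,1)@(9, 3): e=[72,6,10] → #
    (5,1)@(11, 3): e=[72,28,-12] → ·
    (4,2)@(9, 5): e=[56,12,20] → #
    (5,2)@(11, 5): e=[56,34,-2] → ·
    (4,3)@(9, 7): e=[40,18,30] → #
    (5,3)@(11, 7): e=[40,40,8] → #
    (6,3)@(13, 7): e=[40,62,-14] → ·
    (3,4)@(7, 9): e=[24,2,62] → #
    (6,4)@(13, 9): e=[24,68,-4] → ·
    (3,5)@(7, 11): e=[8,8,72] → #
    (6,5)@(13, 11): e=[8,74,6] → #
  covered (11 px):
    · · · · · · · · · ·
    · · · · # · · · · ·
    · · · · # · · · · ·
    · · · · # # · · · ·
    · · · # # # · · · ·
    · · · # # # # · · ·
    · · · · · · · · · ·

Answer: "outside"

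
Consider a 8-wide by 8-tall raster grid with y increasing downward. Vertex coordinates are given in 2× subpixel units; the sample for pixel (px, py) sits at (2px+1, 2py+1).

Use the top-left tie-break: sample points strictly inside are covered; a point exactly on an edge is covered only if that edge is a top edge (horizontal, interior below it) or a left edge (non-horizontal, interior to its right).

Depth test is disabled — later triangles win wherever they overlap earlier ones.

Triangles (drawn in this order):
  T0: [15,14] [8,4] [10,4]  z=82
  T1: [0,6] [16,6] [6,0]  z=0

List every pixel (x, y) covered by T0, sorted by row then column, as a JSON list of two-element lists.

T0:
  2·area = 20
  edge (15, 14)→(8, 4): d=(-7,-10) top-left  bias=+0
  edge (8, 4)→(10, 4): d=(2,0) top-left  bias=+0
  edge (10, 4)→(15, 14): d=(5,10) right/bottom  bias=-1
    (4,2)@(9, 5): e=[3,2,15] → #
    (5,2)@(11, 5): e=[23,2,-5] → ·
    (4,3)@(9, 7): e=[-11,6,25] → ·
    (5,3)@(11, 7): e=[9,6,5] → #
    (6,3)@(13, 7): e=[29,6,-15] → ·
    (5,4)@(11, 9): e=[-5,10,15] → ·
    (6,5)@(13, 11): e=[1,14,5] → #
    (7,5)@(15, 11): e=[21,14,-15] → ·
    (6,6)@(13, 13): e=[-13,18,15] → ·
  covered (3 px):
    · · · · · · · ·
    · · · · · · · ·
    · · · · # · · ·
    · · · · · # · ·
    · · · · · · · ·
    · · · · · · # ·
    · · · · · · · ·
    · · · · · · · ·
T1:
  2·area = 96  (B↔C swapped to make it positive)
  edge (0, 6)→(6, 0): d=(6,-6) top-left  bias=+0
  edge (6, 0)→(16, 6): d=(10,6) right/bottom  bias=-1
  edge (16, 6)→(0, 6): d=(-16,0) right/bottom  bias=-1
    (2,0)@(5, 1): e=[0,16,80] → #  [on edge]
    (3,0)@(7, 1): e=[12,4,80] → #
    (4,0)@(9, 1): e=[24,-8,80] → ·
    (1,1)@(3, 3): e=[0,48,48] → #  [on edge]
    (4,1)@(9, 3): e=[36,12,48] → #
    (5,1)@(11, 3): e=[48,0,48] → ·  [on edge]
    (0,2)@(1, 5): e=[0,80,16] → #  [on edge]
    (5,2)@(11, 5): e=[60,20,16] → #
    (6,2)@(13, 5): e=[72,8,16] → #
    (7,2)@(15, 5): e=[84,-4,16] → ·
    (0,3)@(1, 7): e=[12,100,-16] → ·
    (1,3)@(3, 7): e=[24,88,-16] → ·
  covered (13 px):
    · · # # · · · ·
    · # # # # · · ·
    # # # # # # # ·
    · · · · · · · ·
    · · · · · · · ·
    · · · · · · · ·
    · · · · · · · ·
    · · · · · · · ·

Result: [[4,2],[5,3],[6,5]]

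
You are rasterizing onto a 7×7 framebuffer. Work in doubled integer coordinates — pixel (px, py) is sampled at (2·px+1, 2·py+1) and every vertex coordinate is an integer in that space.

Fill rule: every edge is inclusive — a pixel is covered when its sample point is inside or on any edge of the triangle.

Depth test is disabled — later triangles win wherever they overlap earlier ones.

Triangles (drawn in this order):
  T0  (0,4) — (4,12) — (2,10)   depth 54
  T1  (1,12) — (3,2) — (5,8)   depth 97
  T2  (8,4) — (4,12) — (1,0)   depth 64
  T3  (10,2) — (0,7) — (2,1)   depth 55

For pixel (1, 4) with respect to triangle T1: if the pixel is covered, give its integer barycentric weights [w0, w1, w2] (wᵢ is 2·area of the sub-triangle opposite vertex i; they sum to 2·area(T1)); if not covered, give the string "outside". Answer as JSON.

T0:
  2·area = 8
  edge (0, 4)→(4, 12): d=(4,8) inclusive
  edge (4, 12)→(2, 10): d=(-2,-2) inclusive
  edge (2, 10)→(0, 4): d=(-2,-6) inclusive
    (0,3)@(1, 7): e=[4,4,0] → #  [on edge]
    (1,3)@(3, 7): e=[-12,8,12] → ·
    (0,4)@(1, 9): e=[12,0,-4] → ·  [on edge]
    (1,5)@(3, 11): e=[4,0,4] → #  [on edge]
    (2,5)@(5, 11): e=[-12,4,16] → ·
    (1,6)@(3, 13): e=[12,-4,0] → ·  [on edge]
    (2,6)@(5, 13): e=[-4,0,12] → ·  [on edge]
  covered (2 px):
    · · · · · · ·
    · · · · · · ·
    · · · · · · ·
    # · · · · · ·
    · · · · · · ·
    · # · · · · ·
    · · · · · · ·
T1:
  2·area = 32
  edge (1, 12)→(3, 2): d=(2,-10) inclusive
  edge (3, 2)→(5, 8): d=(2,6) inclusive
  edge (5, 8)→(1, 12): d=(-4,4) inclusive
    (1,1)@(3, 3): e=[2,2,28] → #
    (2,1)@(5, 3): e=[22,-10,20] → ·
    (1,2)@(3, 5): e=[6,6,20] → #
    (2,2)@(5, 5): e=[26,-6,12] → ·
    (1,3)@(3, 7): e=[10,10,12] → #
    (2,3)@(5, 7): e=[30,-2,4] → ·
    (1,4)@(3, 9): e=[14,14,4] → #
    (2,4)@(5, 9): e=[34,2,-4] → ·
    (1,5)@(3, 11): e=[18,18,-4] → ·
  covered (4 px):
    · · · · · · ·
    · # · · · · ·
    · # · · · · ·
    · # · · · · ·
    · # · · · · ·
    · · · · · · ·
    · · · · · · ·
T2:
  2·area = 72
  edge (8, 4)→(4, 12): d=(-4,8) inclusive
  edge (4, 12)→(1, 0): d=(-3,-12) inclusive
  edge (1, 0)→(8, 4): d=(7,4) inclusive
    (1,1)@(3, 3): e=[44,15,13] → #
    (2,1)@(5, 3): e=[28,39,5] → #
    (3,1)@(7, 3): e=[12,63,-3] → ·
    (1,2)@(3, 5): e=[36,9,27] → #
    (3,2)@(7, 5): e=[4,57,11] → #
    (4,2)@(9, 5): e=[-12,81,3] → ·
    (1,3)@(3, 7): e=[28,3,41] → #
    (3,3)@(7, 7): e=[-4,51,25] → ·
    (1,4)@(3, 9): e=[20,-3,55] → ·
    (2,4)@(5, 9): e=[4,21,47] → #
    (3,4)@(7, 9): e=[-12,45,39] → ·
    (2,5)@(5, 11): e=[-4,15,61] → ·
  covered (8 px):
    · · · · · · ·
    · # # · · · ·
    · # # # · · ·
    · # # · · · ·
    · · # · · · ·
    · · · · · · ·
    · · · · · · ·
T3:
  2·area = 50
  edge (10, 2)→(0, 7): d=(-10,5) inclusive
  edge (0, 7)→(2, 1): d=(2,-6) inclusive
  edge (2, 1)→(10, 2): d=(8,1) inclusive
    (1,1)@(3, 3): e=[25,10,15] → #
    (2,1)@(5, 3): e=[15,22,13] → #
    (3,1)@(7, 3): e=[5,34,11] → #
    (4,1)@(9, 3): e=[-5,46,9] → ·
    (0,2)@(1, 5): e=[15,2,33] → #
    (2,2)@(5, 5): e=[-5,26,29] → ·
    (3,2)@(7, 5): e=[-15,38,27] → ·
    (0,3)@(1, 7): e=[-5,6,49] → ·
    (1,3)@(3, 7): e=[-15,18,47] → ·
  covered (5 px):
    · · · · · · ·
    · # # # · · ·
    # # · · · · ·
    · · · · · · ·
    · · · · · · ·
    · · · · · · ·
    · · · · · · ·

Final: [14,4,14]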